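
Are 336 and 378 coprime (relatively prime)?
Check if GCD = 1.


Euclidean algorithm:
378 = 1 * 336 + 42
336 = 8 * 42 + 0
GCD(336, 378) = 42

No, not coprime (GCD = 42)


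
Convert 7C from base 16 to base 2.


7C (base 16) = 124 (decimal)
124 (decimal) = 1111100 (base 2)


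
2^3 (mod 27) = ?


2^1 mod 27 = 2
2^2 mod 27 = 4
2^3 mod 27 = 8


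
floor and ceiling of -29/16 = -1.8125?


-29/16 = -1.8125
floor = -2
ceil = -1

floor = -2, ceil = -1


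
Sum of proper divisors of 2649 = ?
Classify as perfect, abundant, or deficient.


Proper divisors: 1, 3, 883
Sum = 1 + 3 + 883 = 887
887 < 2649 → deficient

s(2649) = 887 (deficient)


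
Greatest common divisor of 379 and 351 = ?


379 = 1 * 351 + 28
351 = 12 * 28 + 15
28 = 1 * 15 + 13
15 = 1 * 13 + 2
13 = 6 * 2 + 1
2 = 2 * 1 + 0
GCD = 1


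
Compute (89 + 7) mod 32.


89 + 7 = 96
96 mod 32 = 0


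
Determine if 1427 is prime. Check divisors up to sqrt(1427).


Check divisors up to sqrt(1427) = 37.7757
No divisors found.
1427 is prime.

Yes, 1427 is prime


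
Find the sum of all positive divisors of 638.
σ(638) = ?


Divisors of 638: 1, 2, 11, 22, 29, 58, 319, 638
Sum = 1 + 2 + 11 + 22 + 29 + 58 + 319 + 638 = 1080

σ(638) = 1080


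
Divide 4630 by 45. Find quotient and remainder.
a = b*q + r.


4630 = 45 * 102 + 40
Check: 4590 + 40 = 4630

q = 102, r = 40


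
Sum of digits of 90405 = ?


9 + 0 + 4 + 0 + 5 = 18


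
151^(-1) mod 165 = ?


Use the extended Euclidean algorithm on (165, 151); each row r = 165*s + 151*t:
r=165, s=1, t=0
r=151, s=0, t=1
q=1: r=14, s=1, t=-1   [165*(1) + 151*(-1) = 14]
q=10: r=11, s=-10, t=11   [165*(-10) + 151*(11) = 11]
q=1: r=3, s=11, t=-12   [165*(11) + 151*(-12) = 3]
q=3: r=2, s=-43, t=47   [165*(-43) + 151*(47) = 2]
q=1: r=1, s=54, t=-59   [165*(54) + 151*(-59) = 1]
q=2: r=0, s=-151, t=165   [165*(-151) + 151*(165) = 0]
GCD = 1 with t = -59, so 151*(-59) ≡ 1 (mod 165)
Inverse = -59 mod 165 = 106
Check: 151 * 106 = 16006 ≡ 1 (mod 165)

151^(-1) ≡ 106 (mod 165)


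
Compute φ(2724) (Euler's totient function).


2724 = 2^2 × 3 × 227
Prime factors: 2, 3, 227
φ(2724) = 2724 × (1-1/2) × (1-1/3) × (1-1/227)
= 2724 × 1/2 × 2/3 × 226/227 = 904

φ(2724) = 904


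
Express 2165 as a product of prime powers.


2165 / 5 = 433
433 / 433 = 1
2165 = 5 × 433


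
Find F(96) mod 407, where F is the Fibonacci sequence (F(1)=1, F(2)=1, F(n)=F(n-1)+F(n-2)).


F(k) mod 407 for k=1..96:
1, 1, 2, 3, 5, 8, 13, 21, 34, 55, 89, 144, 233, 377, 203, 173, 376, 142, 111, 253, 364, 210, 167, 377, 137, 107, 244, 351, 188, 132, 320, 45, 365, 3, 368, 371, 332, 296, 221, 110, 331, 34, 365, 399, 357, 349, 299, 241, 133, 374, 100, 67, 167, 234, 401, 228, 222, 43, 265, 308, 166, 67, 233, 300, 126, 19, 145, 164, 309, 66, 375, 34, 2, 36, 38, 74, 112, 186, 298, 77, 375, 45, 13, 58, 71, 129, 200, 329, 122, 44, 166, 210, 376, 179, 148, 327
F(96) mod 407 = 327


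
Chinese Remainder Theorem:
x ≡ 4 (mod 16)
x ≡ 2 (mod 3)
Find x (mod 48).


M = 16*3 = 48
M1 = M/16 = 3, M2 = M/3 = 16
M1^(-1) mod 16 = 11, M2^(-1) mod 3 = 1
x = 4*3*11 + 2*16*1 = 164
164 mod 48 = 20
Check: 20 mod 16 = 4 ✓, 20 mod 3 = 2 ✓

x ≡ 20 (mod 48)


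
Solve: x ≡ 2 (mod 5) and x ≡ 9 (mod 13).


M = 5*13 = 65
M1 = M/5 = 13, M2 = M/13 = 5
M1^(-1) mod 5 = 2, M2^(-1) mod 13 = 8
x = 2*13*2 + 9*5*8 = 412
412 mod 65 = 22
Check: 22 mod 5 = 2 ✓, 22 mod 13 = 9 ✓

x ≡ 22 (mod 65)


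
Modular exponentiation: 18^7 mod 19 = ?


18^1 mod 19 = 18
18^2 mod 19 = 1
18^3 mod 19 = 18
18^4 mod 19 = 1
18^5 mod 19 = 18
18^6 mod 19 = 1
18^7 mod 19 = 18


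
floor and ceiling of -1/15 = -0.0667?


-1/15 = -0.0667
floor = -1
ceil = 0

floor = -1, ceil = 0


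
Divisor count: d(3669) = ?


3669 = 3^1 × 1223^1
d(3669) = (1+1) × (1+1) = 4

4 divisors


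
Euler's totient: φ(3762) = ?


3762 = 2 × 3^2 × 11 × 19
Prime factors: 2, 3, 11, 19
φ(3762) = 3762 × (1-1/2) × (1-1/3) × (1-1/11) × (1-1/19)
= 3762 × 1/2 × 2/3 × 10/11 × 18/19 = 1080

φ(3762) = 1080


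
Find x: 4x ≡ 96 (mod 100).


GCD(4, 100) = 4 divides 96
Divide: 1x ≡ 24 (mod 25)
x ≡ 24 (mod 25)


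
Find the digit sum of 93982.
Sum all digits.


9 + 3 + 9 + 8 + 2 = 31


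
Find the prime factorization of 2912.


2912 / 2 = 1456
1456 / 2 = 728
728 / 2 = 364
364 / 2 = 182
182 / 2 = 91
91 / 7 = 13
13 / 13 = 1
2912 = 2^5 × 7 × 13


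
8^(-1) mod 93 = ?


Use the extended Euclidean algorithm on (93, 8); each row r = 93*s + 8*t:
r=93, s=1, t=0
r=8, s=0, t=1
q=11: r=5, s=1, t=-11   [93*(1) + 8*(-11) = 5]
q=1: r=3, s=-1, t=12   [93*(-1) + 8*(12) = 3]
q=1: r=2, s=2, t=-23   [93*(2) + 8*(-23) = 2]
q=1: r=1, s=-3, t=35   [93*(-3) + 8*(35) = 1]
q=2: r=0, s=8, t=-93   [93*(8) + 8*(-93) = 0]
GCD = 1 with t = 35, so 8*(35) ≡ 1 (mod 93)
Inverse = 35 mod 93 = 35
Check: 8 * 35 = 280 ≡ 1 (mod 93)

8^(-1) ≡ 35 (mod 93)


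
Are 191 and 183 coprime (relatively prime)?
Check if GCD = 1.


Euclidean algorithm:
191 = 1 * 183 + 8
183 = 22 * 8 + 7
8 = 1 * 7 + 1
7 = 7 * 1 + 0
GCD(191, 183) = 1

Yes, coprime (GCD = 1)


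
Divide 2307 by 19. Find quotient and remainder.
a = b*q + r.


2307 = 19 * 121 + 8
Check: 2299 + 8 = 2307

q = 121, r = 8


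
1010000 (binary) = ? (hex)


1010000 (base 2) = 80 (decimal)
80 (decimal) = 50 (base 16)


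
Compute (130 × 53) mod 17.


130 × 53 = 6890
6890 mod 17 = 5


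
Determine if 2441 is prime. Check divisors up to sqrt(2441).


Check divisors up to sqrt(2441) = 49.4065
No divisors found.
2441 is prime.

Yes, 2441 is prime


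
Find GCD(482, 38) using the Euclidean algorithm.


482 = 12 * 38 + 26
38 = 1 * 26 + 12
26 = 2 * 12 + 2
12 = 6 * 2 + 0
GCD = 2


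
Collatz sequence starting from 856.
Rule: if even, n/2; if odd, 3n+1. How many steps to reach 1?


856 → 428 → 214 → 107 → 322 → 161 → 484 → 242 → 121 → 364 → 182 → 91 → 274 → 137 → 412 → 206 → 103 → 310 → 155 → 466 → 233 → 700 → 350 → 175 → 526 → 263 → 790 → 395 → 1186 → 593 → 1780 → 890 → 445 → 1336 → 668 → 334 → 167 → 502 → 251 → 754 → 377 → 1132 → 566 → 283 → 850 → 425 → 1276 → 638 → 319 → 958 → 479 → 1438 → 719 → 2158 → 1079 → 3238 → 1619 → 4858 → 2429 → 7288 → 3644 → 1822 → 911 → 2734 → 1367 → 4102 → 2051 → 6154 → 3077 → 9232 → 4616 → 2308 → 1154 → 577 → 1732 → 866 → 433 → 1300 → 650 → 325 → 976 → 488 → 244 → 122 → 61 → 184 → 92 → 46 → 23 → 70 → 35 → 106 → 53 → 160 → 80 → 40 → 20 → 10 → 5 → 16 → 8 → 4 → 2 → 1
Total steps = 103

103 steps


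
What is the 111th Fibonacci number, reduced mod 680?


F(k) mod 680 for k=1..111:
1, 1, 2, 3, 5, 8, 13, 21, 34, 55, 89, 144, 233, 377, 610, 307, 237, 544, 101, 645, 66, 31, 97, 128, 225, 353, 578, 251, 149, 400, 549, 269, 138, 407, 545, 272, 137, 409, 546, 275, 141, 416, 557, 293, 170, 463, 633, 416, 369, 105, 474, 579, 373, 272, 645, 237, 202, 439, 641, 400, 361, 81, 442, 523, 285, 128, 413, 541, 274, 135, 409, 544, 273, 137, 410, 547, 277, 144, 421, 565, 306, 191, 497, 8, 505, 513, 338, 171, 509, 0, 509, 509, 338, 167, 505, 672, 497, 489, 306, 115, 421, 536, 277, 133, 410, 543, 273, 136, 409, 545, 274
F(111) mod 680 = 274


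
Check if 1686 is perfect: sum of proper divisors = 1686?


Proper divisors of 1686: 1, 2, 3, 6, 281, 562, 843
Sum = 1 + 2 + 3 + 6 + 281 + 562 + 843 = 1698

No, 1686 is not perfect (1698 ≠ 1686)


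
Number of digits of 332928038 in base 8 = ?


332928038 in base 8 = 2366012046
Number of digits = 10

10 digits (base 8)


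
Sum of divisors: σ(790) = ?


Divisors of 790: 1, 2, 5, 10, 79, 158, 395, 790
Sum = 1 + 2 + 5 + 10 + 79 + 158 + 395 + 790 = 1440

σ(790) = 1440


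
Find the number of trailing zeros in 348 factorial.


floor(348/5) = 69
floor(348/25) = 13
floor(348/125) = 2
Total = 84

84 trailing zeros


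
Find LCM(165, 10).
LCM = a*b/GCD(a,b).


GCD(165, 10) = 5
LCM = 165*10/5 = 1650/5 = 330

LCM = 330


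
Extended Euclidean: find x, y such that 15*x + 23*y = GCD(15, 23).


Tabular extended Euclidean (each row: r = 15*s + 23*t):
r=15, s=1, t=0
r=23, s=0, t=1
q=0: r=15, s=1, t=0   [15*(1) + 23*(0) = 15]
q=1: r=8, s=-1, t=1   [15*(-1) + 23*(1) = 8]
q=1: r=7, s=2, t=-1   [15*(2) + 23*(-1) = 7]
q=1: r=1, s=-3, t=2   [15*(-3) + 23*(2) = 1]
q=7: r=0, s=23, t=-15   [15*(23) + 23*(-15) = 0]
GCD = 1; from the row with r=1: x=-3, y=2
Check: 15*(-3) + 23*(2) = -45 + 46 = 1

GCD = 1, x = -3, y = 2


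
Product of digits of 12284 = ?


1 × 2 × 2 × 8 × 4 = 128


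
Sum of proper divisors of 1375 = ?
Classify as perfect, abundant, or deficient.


Proper divisors: 1, 5, 11, 25, 55, 125, 275
Sum = 1 + 5 + 11 + 25 + 55 + 125 + 275 = 497
497 < 1375 → deficient

s(1375) = 497 (deficient)


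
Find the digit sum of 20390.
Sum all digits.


2 + 0 + 3 + 9 + 0 = 14


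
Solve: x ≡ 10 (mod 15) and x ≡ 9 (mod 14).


M = 15*14 = 210
M1 = M/15 = 14, M2 = M/14 = 15
M1^(-1) mod 15 = 14, M2^(-1) mod 14 = 1
x = 10*14*14 + 9*15*1 = 2095
2095 mod 210 = 205
Check: 205 mod 15 = 10 ✓, 205 mod 14 = 9 ✓

x ≡ 205 (mod 210)


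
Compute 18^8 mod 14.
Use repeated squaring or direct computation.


18^1 mod 14 = 4
18^2 mod 14 = 2
18^3 mod 14 = 8
18^4 mod 14 = 4
18^5 mod 14 = 2
18^6 mod 14 = 8
18^7 mod 14 = 4
18^8 mod 14 = 2


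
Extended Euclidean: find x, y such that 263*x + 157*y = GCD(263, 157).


Tabular extended Euclidean (each row: r = 263*s + 157*t):
r=263, s=1, t=0
r=157, s=0, t=1
q=1: r=106, s=1, t=-1   [263*(1) + 157*(-1) = 106]
q=1: r=51, s=-1, t=2   [263*(-1) + 157*(2) = 51]
q=2: r=4, s=3, t=-5   [263*(3) + 157*(-5) = 4]
q=12: r=3, s=-37, t=62   [263*(-37) + 157*(62) = 3]
q=1: r=1, s=40, t=-67   [263*(40) + 157*(-67) = 1]
q=3: r=0, s=-157, t=263   [263*(-157) + 157*(263) = 0]
GCD = 1; from the row with r=1: x=40, y=-67
Check: 263*(40) + 157*(-67) = 10520 - 10519 = 1

GCD = 1, x = 40, y = -67


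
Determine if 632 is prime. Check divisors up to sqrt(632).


632 / 2 = 316 (exact division)
632 is NOT prime.

No, 632 is not prime


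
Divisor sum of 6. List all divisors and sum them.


Divisors of 6: 1, 2, 3, 6
Sum = 1 + 2 + 3 + 6 = 12

σ(6) = 12


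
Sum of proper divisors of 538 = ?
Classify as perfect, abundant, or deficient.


Proper divisors: 1, 2, 269
Sum = 1 + 2 + 269 = 272
272 < 538 → deficient

s(538) = 272 (deficient)


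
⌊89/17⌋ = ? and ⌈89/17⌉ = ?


89/17 = 5.2353
floor = 5
ceil = 6

floor = 5, ceil = 6


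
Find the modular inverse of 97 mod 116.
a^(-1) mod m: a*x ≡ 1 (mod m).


Use the extended Euclidean algorithm on (116, 97); each row r = 116*s + 97*t:
r=116, s=1, t=0
r=97, s=0, t=1
q=1: r=19, s=1, t=-1   [116*(1) + 97*(-1) = 19]
q=5: r=2, s=-5, t=6   [116*(-5) + 97*(6) = 2]
q=9: r=1, s=46, t=-55   [116*(46) + 97*(-55) = 1]
q=2: r=0, s=-97, t=116   [116*(-97) + 97*(116) = 0]
GCD = 1 with t = -55, so 97*(-55) ≡ 1 (mod 116)
Inverse = -55 mod 116 = 61
Check: 97 * 61 = 5917 ≡ 1 (mod 116)

97^(-1) ≡ 61 (mod 116)


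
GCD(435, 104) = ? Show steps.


435 = 4 * 104 + 19
104 = 5 * 19 + 9
19 = 2 * 9 + 1
9 = 9 * 1 + 0
GCD = 1


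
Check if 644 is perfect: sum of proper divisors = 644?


Proper divisors of 644: 1, 2, 4, 7, 14, 23, 28, 46, 92, 161, 322
Sum = 1 + 2 + 4 + 7 + 14 + 23 + 28 + 46 + 92 + 161 + 322 = 700

No, 644 is not perfect (700 ≠ 644)


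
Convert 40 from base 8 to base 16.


40 (base 8) = 32 (decimal)
32 (decimal) = 20 (base 16)


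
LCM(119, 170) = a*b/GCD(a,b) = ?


GCD(119, 170) = 17
LCM = 119*170/17 = 20230/17 = 1190

LCM = 1190


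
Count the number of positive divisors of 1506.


1506 = 2^1 × 3^1 × 251^1
d(1506) = (1+1) × (1+1) × (1+1) = 8

8 divisors


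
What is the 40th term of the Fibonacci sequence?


Sequence: 1, 1, 2, 3, 5, 8, 13, 21, 34, 55, 89, 144, 233, 377, 610, 987, 1597, 2584, 4181, 6765, 10946, 17711, 28657, 46368, 75025, 121393, 196418, 317811, 514229, 832040, 1346269, 2178309, 3524578, 5702887, 9227465, 14930352, 24157817, 39088169, 63245986, 102334155
F(40) = 102334155


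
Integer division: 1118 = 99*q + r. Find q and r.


1118 = 99 * 11 + 29
Check: 1089 + 29 = 1118

q = 11, r = 29


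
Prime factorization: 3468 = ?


3468 / 2 = 1734
1734 / 2 = 867
867 / 3 = 289
289 / 17 = 17
17 / 17 = 1
3468 = 2^2 × 3 × 17^2


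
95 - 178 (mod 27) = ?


95 - 178 = -83
-83 mod 27 = 25


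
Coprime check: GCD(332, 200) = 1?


Euclidean algorithm:
332 = 1 * 200 + 132
200 = 1 * 132 + 68
132 = 1 * 68 + 64
68 = 1 * 64 + 4
64 = 16 * 4 + 0
GCD(332, 200) = 4

No, not coprime (GCD = 4)


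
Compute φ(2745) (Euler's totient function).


2745 = 3^2 × 5 × 61
Prime factors: 3, 5, 61
φ(2745) = 2745 × (1-1/3) × (1-1/5) × (1-1/61)
= 2745 × 2/3 × 4/5 × 60/61 = 1440

φ(2745) = 1440


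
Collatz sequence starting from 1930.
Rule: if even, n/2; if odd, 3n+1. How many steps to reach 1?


1930 → 965 → 2896 → 1448 → 724 → 362 → 181 → 544 → 272 → 136 → 68 → 34 → 17 → 52 → 26 → 13 → 40 → 20 → 10 → 5 → 16 → 8 → 4 → 2 → 1
Total steps = 24

24 steps


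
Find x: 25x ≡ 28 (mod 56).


GCD(25, 56) = 1, unique solution
a^(-1) mod 56 = 9
x = 9 * 28 mod 56 = 28

x ≡ 28 (mod 56)


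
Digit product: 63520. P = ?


6 × 3 × 5 × 2 × 0 = 0


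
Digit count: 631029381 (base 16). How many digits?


631029381 in base 16 = 259CBE85
Number of digits = 8

8 digits (base 16)


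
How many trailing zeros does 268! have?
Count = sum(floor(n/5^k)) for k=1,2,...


floor(268/5) = 53
floor(268/25) = 10
floor(268/125) = 2
Total = 65

65 trailing zeros


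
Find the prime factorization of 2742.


2742 / 2 = 1371
1371 / 3 = 457
457 / 457 = 1
2742 = 2 × 3 × 457


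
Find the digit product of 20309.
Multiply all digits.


2 × 0 × 3 × 0 × 9 = 0


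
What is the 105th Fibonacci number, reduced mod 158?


F(k) mod 158 for k=1..105:
1, 1, 2, 3, 5, 8, 13, 21, 34, 55, 89, 144, 75, 61, 136, 39, 17, 56, 73, 129, 44, 15, 59, 74, 133, 49, 24, 73, 97, 12, 109, 121, 72, 35, 107, 142, 91, 75, 8, 83, 91, 16, 107, 123, 72, 37, 109, 146, 97, 85, 24, 109, 133, 84, 59, 143, 44, 29, 73, 102, 17, 119, 136, 97, 75, 14, 89, 103, 34, 137, 13, 150, 5, 155, 2, 157, 1, 0, 1, 1, 2, 3, 5, 8, 13, 21, 34, 55, 89, 144, 75, 61, 136, 39, 17, 56, 73, 129, 44, 15, 59, 74, 133, 49, 24
F(105) mod 158 = 24


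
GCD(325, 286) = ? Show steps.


325 = 1 * 286 + 39
286 = 7 * 39 + 13
39 = 3 * 13 + 0
GCD = 13


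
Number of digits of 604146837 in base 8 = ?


604146837 in base 8 = 4400506225
Number of digits = 10

10 digits (base 8)


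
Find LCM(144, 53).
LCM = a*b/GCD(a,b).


GCD(144, 53) = 1
LCM = 144*53/1 = 7632/1 = 7632

LCM = 7632


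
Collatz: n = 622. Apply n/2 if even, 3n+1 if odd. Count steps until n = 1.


622 → 311 → 934 → 467 → 1402 → 701 → 2104 → 1052 → 526 → 263 → 790 → 395 → 1186 → 593 → 1780 → 890 → 445 → 1336 → 668 → 334 → 167 → 502 → 251 → 754 → 377 → 1132 → 566 → 283 → 850 → 425 → 1276 → 638 → 319 → 958 → 479 → 1438 → 719 → 2158 → 1079 → 3238 → 1619 → 4858 → 2429 → 7288 → 3644 → 1822 → 911 → 2734 → 1367 → 4102 → 2051 → 6154 → 3077 → 9232 → 4616 → 2308 → 1154 → 577 → 1732 → 866 → 433 → 1300 → 650 → 325 → 976 → 488 → 244 → 122 → 61 → 184 → 92 → 46 → 23 → 70 → 35 → 106 → 53 → 160 → 80 → 40 → 20 → 10 → 5 → 16 → 8 → 4 → 2 → 1
Total steps = 87

87 steps


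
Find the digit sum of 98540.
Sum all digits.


9 + 8 + 5 + 4 + 0 = 26


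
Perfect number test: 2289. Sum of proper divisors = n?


Proper divisors of 2289: 1, 3, 7, 21, 109, 327, 763
Sum = 1 + 3 + 7 + 21 + 109 + 327 + 763 = 1231

No, 2289 is not perfect (1231 ≠ 2289)


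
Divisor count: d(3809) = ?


3809 = 13^1 × 293^1
d(3809) = (1+1) × (1+1) = 4

4 divisors


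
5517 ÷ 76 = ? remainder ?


5517 = 76 * 72 + 45
Check: 5472 + 45 = 5517

q = 72, r = 45


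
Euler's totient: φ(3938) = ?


3938 = 2 × 11 × 179
Prime factors: 2, 11, 179
φ(3938) = 3938 × (1-1/2) × (1-1/11) × (1-1/179)
= 3938 × 1/2 × 10/11 × 178/179 = 1780

φ(3938) = 1780


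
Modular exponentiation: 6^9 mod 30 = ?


6^1 mod 30 = 6
6^2 mod 30 = 6
6^3 mod 30 = 6
6^4 mod 30 = 6
6^5 mod 30 = 6
6^6 mod 30 = 6
6^7 mod 30 = 6
6^8 mod 30 = 6
6^9 mod 30 = 6


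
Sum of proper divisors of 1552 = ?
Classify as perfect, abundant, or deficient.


Proper divisors: 1, 2, 4, 8, 16, 97, 194, 388, 776
Sum = 1 + 2 + 4 + 8 + 16 + 97 + 194 + 388 + 776 = 1486
1486 < 1552 → deficient

s(1552) = 1486 (deficient)


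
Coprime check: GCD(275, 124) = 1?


Euclidean algorithm:
275 = 2 * 124 + 27
124 = 4 * 27 + 16
27 = 1 * 16 + 11
16 = 1 * 11 + 5
11 = 2 * 5 + 1
5 = 5 * 1 + 0
GCD(275, 124) = 1

Yes, coprime (GCD = 1)


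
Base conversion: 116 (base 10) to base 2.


116 (base 10) = 116 (decimal)
116 (decimal) = 1110100 (base 2)


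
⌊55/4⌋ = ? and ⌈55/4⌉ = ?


55/4 = 13.7500
floor = 13
ceil = 14

floor = 13, ceil = 14


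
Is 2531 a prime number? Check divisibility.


Check divisors up to sqrt(2531) = 50.3090
No divisors found.
2531 is prime.

Yes, 2531 is prime


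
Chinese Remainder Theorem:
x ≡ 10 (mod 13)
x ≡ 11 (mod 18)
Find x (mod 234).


M = 13*18 = 234
M1 = M/13 = 18, M2 = M/18 = 13
M1^(-1) mod 13 = 8, M2^(-1) mod 18 = 7
x = 10*18*8 + 11*13*7 = 2441
2441 mod 234 = 101
Check: 101 mod 13 = 10 ✓, 101 mod 18 = 11 ✓

x ≡ 101 (mod 234)


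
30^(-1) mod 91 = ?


Use the extended Euclidean algorithm on (91, 30); each row r = 91*s + 30*t:
r=91, s=1, t=0
r=30, s=0, t=1
q=3: r=1, s=1, t=-3   [91*(1) + 30*(-3) = 1]
q=30: r=0, s=-30, t=91   [91*(-30) + 30*(91) = 0]
GCD = 1 with t = -3, so 30*(-3) ≡ 1 (mod 91)
Inverse = -3 mod 91 = 88
Check: 30 * 88 = 2640 ≡ 1 (mod 91)

30^(-1) ≡ 88 (mod 91)


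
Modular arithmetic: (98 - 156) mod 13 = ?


98 - 156 = -58
-58 mod 13 = 7


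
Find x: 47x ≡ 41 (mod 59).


GCD(47, 59) = 1, unique solution
a^(-1) mod 59 = 54
x = 54 * 41 mod 59 = 31

x ≡ 31 (mod 59)


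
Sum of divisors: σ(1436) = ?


Divisors of 1436: 1, 2, 4, 359, 718, 1436
Sum = 1 + 2 + 4 + 359 + 718 + 1436 = 2520

σ(1436) = 2520


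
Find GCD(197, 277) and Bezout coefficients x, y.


Tabular extended Euclidean (each row: r = 197*s + 277*t):
r=197, s=1, t=0
r=277, s=0, t=1
q=0: r=197, s=1, t=0   [197*(1) + 277*(0) = 197]
q=1: r=80, s=-1, t=1   [197*(-1) + 277*(1) = 80]
q=2: r=37, s=3, t=-2   [197*(3) + 277*(-2) = 37]
q=2: r=6, s=-7, t=5   [197*(-7) + 277*(5) = 6]
q=6: r=1, s=45, t=-32   [197*(45) + 277*(-32) = 1]
q=6: r=0, s=-277, t=197   [197*(-277) + 277*(197) = 0]
GCD = 1; from the row with r=1: x=45, y=-32
Check: 197*(45) + 277*(-32) = 8865 - 8864 = 1

GCD = 1, x = 45, y = -32


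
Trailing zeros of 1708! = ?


floor(1708/5) = 341
floor(1708/25) = 68
floor(1708/125) = 13
floor(1708/625) = 2
Total = 424

424 trailing zeros


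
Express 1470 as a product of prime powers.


1470 / 2 = 735
735 / 3 = 245
245 / 5 = 49
49 / 7 = 7
7 / 7 = 1
1470 = 2 × 3 × 5 × 7^2


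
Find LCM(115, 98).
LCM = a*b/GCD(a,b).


GCD(115, 98) = 1
LCM = 115*98/1 = 11270/1 = 11270

LCM = 11270


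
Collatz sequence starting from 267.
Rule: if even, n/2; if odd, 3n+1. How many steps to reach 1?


267 → 802 → 401 → 1204 → 602 → 301 → 904 → 452 → 226 → 113 → 340 → 170 → 85 → 256 → 128 → 64 → 32 → 16 → 8 → 4 → 2 → 1
Total steps = 21

21 steps


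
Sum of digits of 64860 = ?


6 + 4 + 8 + 6 + 0 = 24


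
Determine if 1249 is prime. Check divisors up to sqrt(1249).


Check divisors up to sqrt(1249) = 35.3412
No divisors found.
1249 is prime.

Yes, 1249 is prime


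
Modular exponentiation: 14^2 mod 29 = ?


14^1 mod 29 = 14
14^2 mod 29 = 22


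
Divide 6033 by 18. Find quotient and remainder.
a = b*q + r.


6033 = 18 * 335 + 3
Check: 6030 + 3 = 6033

q = 335, r = 3


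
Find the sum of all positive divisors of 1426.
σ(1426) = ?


Divisors of 1426: 1, 2, 23, 31, 46, 62, 713, 1426
Sum = 1 + 2 + 23 + 31 + 46 + 62 + 713 + 1426 = 2304

σ(1426) = 2304


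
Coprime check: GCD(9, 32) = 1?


Euclidean algorithm:
32 = 3 * 9 + 5
9 = 1 * 5 + 4
5 = 1 * 4 + 1
4 = 4 * 1 + 0
GCD(9, 32) = 1

Yes, coprime (GCD = 1)


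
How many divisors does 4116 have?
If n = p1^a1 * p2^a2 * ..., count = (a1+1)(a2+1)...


4116 = 2^2 × 3^1 × 7^3
d(4116) = (2+1) × (1+1) × (3+1) = 24

24 divisors


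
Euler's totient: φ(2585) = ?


2585 = 5 × 11 × 47
Prime factors: 5, 11, 47
φ(2585) = 2585 × (1-1/5) × (1-1/11) × (1-1/47)
= 2585 × 4/5 × 10/11 × 46/47 = 1840

φ(2585) = 1840


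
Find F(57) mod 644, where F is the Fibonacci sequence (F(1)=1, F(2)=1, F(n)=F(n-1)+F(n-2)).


F(k) mod 644 for k=1..57:
1, 1, 2, 3, 5, 8, 13, 21, 34, 55, 89, 144, 233, 377, 610, 343, 309, 8, 317, 325, 642, 323, 321, 0, 321, 321, 642, 319, 317, 636, 309, 301, 610, 267, 233, 500, 89, 589, 34, 623, 13, 636, 5, 641, 2, 643, 1, 0, 1, 1, 2, 3, 5, 8, 13, 21, 34
F(57) mod 644 = 34


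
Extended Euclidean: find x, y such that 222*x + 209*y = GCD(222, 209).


Tabular extended Euclidean (each row: r = 222*s + 209*t):
r=222, s=1, t=0
r=209, s=0, t=1
q=1: r=13, s=1, t=-1   [222*(1) + 209*(-1) = 13]
q=16: r=1, s=-16, t=17   [222*(-16) + 209*(17) = 1]
q=13: r=0, s=209, t=-222   [222*(209) + 209*(-222) = 0]
GCD = 1; from the row with r=1: x=-16, y=17
Check: 222*(-16) + 209*(17) = -3552 + 3553 = 1

GCD = 1, x = -16, y = 17


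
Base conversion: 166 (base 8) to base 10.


166 (base 8) = 118 (decimal)
118 (decimal) = 118 (base 10)


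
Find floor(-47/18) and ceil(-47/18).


-47/18 = -2.6111
floor = -3
ceil = -2

floor = -3, ceil = -2


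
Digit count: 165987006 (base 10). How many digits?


165987006 has 9 digits in base 10
floor(log10(165987006)) + 1 = floor(8.2201) + 1 = 9

9 digits (base 10)


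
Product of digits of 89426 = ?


8 × 9 × 4 × 2 × 6 = 3456


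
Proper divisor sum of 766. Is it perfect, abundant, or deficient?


Proper divisors: 1, 2, 383
Sum = 1 + 2 + 383 = 386
386 < 766 → deficient

s(766) = 386 (deficient)


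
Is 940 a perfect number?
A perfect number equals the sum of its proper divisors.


Proper divisors of 940: 1, 2, 4, 5, 10, 20, 47, 94, 188, 235, 470
Sum = 1 + 2 + 4 + 5 + 10 + 20 + 47 + 94 + 188 + 235 + 470 = 1076

No, 940 is not perfect (1076 ≠ 940)


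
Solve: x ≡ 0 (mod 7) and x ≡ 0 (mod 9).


M = 7*9 = 63
M1 = M/7 = 9, M2 = M/9 = 7
M1^(-1) mod 7 = 4, M2^(-1) mod 9 = 4
x = 0*9*4 + 0*7*4 = 0
0 mod 63 = 0
Check: 0 mod 7 = 0 ✓, 0 mod 9 = 0 ✓

x ≡ 0 (mod 63)


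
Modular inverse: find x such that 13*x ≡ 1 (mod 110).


Use the extended Euclidean algorithm on (110, 13); each row r = 110*s + 13*t:
r=110, s=1, t=0
r=13, s=0, t=1
q=8: r=6, s=1, t=-8   [110*(1) + 13*(-8) = 6]
q=2: r=1, s=-2, t=17   [110*(-2) + 13*(17) = 1]
q=6: r=0, s=13, t=-110   [110*(13) + 13*(-110) = 0]
GCD = 1 with t = 17, so 13*(17) ≡ 1 (mod 110)
Inverse = 17 mod 110 = 17
Check: 13 * 17 = 221 ≡ 1 (mod 110)

13^(-1) ≡ 17 (mod 110)


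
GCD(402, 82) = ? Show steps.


402 = 4 * 82 + 74
82 = 1 * 74 + 8
74 = 9 * 8 + 2
8 = 4 * 2 + 0
GCD = 2


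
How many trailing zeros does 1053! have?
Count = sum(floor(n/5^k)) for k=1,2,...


floor(1053/5) = 210
floor(1053/25) = 42
floor(1053/125) = 8
floor(1053/625) = 1
Total = 261

261 trailing zeros


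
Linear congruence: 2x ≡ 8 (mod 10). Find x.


GCD(2, 10) = 2 divides 8
Divide: 1x ≡ 4 (mod 5)
x ≡ 4 (mod 5)


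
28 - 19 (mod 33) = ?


28 - 19 = 9
9 mod 33 = 9


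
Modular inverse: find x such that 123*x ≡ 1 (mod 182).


Use the extended Euclidean algorithm on (182, 123); each row r = 182*s + 123*t:
r=182, s=1, t=0
r=123, s=0, t=1
q=1: r=59, s=1, t=-1   [182*(1) + 123*(-1) = 59]
q=2: r=5, s=-2, t=3   [182*(-2) + 123*(3) = 5]
q=11: r=4, s=23, t=-34   [182*(23) + 123*(-34) = 4]
q=1: r=1, s=-25, t=37   [182*(-25) + 123*(37) = 1]
q=4: r=0, s=123, t=-182   [182*(123) + 123*(-182) = 0]
GCD = 1 with t = 37, so 123*(37) ≡ 1 (mod 182)
Inverse = 37 mod 182 = 37
Check: 123 * 37 = 4551 ≡ 1 (mod 182)

123^(-1) ≡ 37 (mod 182)


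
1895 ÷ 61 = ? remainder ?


1895 = 61 * 31 + 4
Check: 1891 + 4 = 1895

q = 31, r = 4


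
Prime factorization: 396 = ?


396 / 2 = 198
198 / 2 = 99
99 / 3 = 33
33 / 3 = 11
11 / 11 = 1
396 = 2^2 × 3^2 × 11


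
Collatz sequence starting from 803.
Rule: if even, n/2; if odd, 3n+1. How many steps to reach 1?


803 → 2410 → 1205 → 3616 → 1808 → 904 → 452 → 226 → 113 → 340 → 170 → 85 → 256 → 128 → 64 → 32 → 16 → 8 → 4 → 2 → 1
Total steps = 20

20 steps


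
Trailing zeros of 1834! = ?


floor(1834/5) = 366
floor(1834/25) = 73
floor(1834/125) = 14
floor(1834/625) = 2
Total = 455

455 trailing zeros


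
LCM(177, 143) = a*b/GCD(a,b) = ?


GCD(177, 143) = 1
LCM = 177*143/1 = 25311/1 = 25311

LCM = 25311


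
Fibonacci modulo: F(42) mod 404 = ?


F(k) mod 404 for k=1..42:
1, 1, 2, 3, 5, 8, 13, 21, 34, 55, 89, 144, 233, 377, 206, 179, 385, 160, 141, 301, 38, 339, 377, 312, 285, 193, 74, 267, 341, 204, 141, 345, 82, 23, 105, 128, 233, 361, 190, 147, 337, 80
F(42) mod 404 = 80


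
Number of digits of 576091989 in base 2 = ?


576091989 in base 2 = 100010010101100111011101010101
Number of digits = 30

30 digits (base 2)


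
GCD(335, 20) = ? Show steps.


335 = 16 * 20 + 15
20 = 1 * 15 + 5
15 = 3 * 5 + 0
GCD = 5


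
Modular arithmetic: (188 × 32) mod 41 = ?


188 × 32 = 6016
6016 mod 41 = 30


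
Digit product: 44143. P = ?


4 × 4 × 1 × 4 × 3 = 192


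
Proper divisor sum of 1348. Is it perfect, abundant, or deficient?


Proper divisors: 1, 2, 4, 337, 674
Sum = 1 + 2 + 4 + 337 + 674 = 1018
1018 < 1348 → deficient

s(1348) = 1018 (deficient)


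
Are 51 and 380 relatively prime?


Euclidean algorithm:
380 = 7 * 51 + 23
51 = 2 * 23 + 5
23 = 4 * 5 + 3
5 = 1 * 3 + 2
3 = 1 * 2 + 1
2 = 2 * 1 + 0
GCD(51, 380) = 1

Yes, coprime (GCD = 1)


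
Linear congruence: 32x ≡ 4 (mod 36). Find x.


GCD(32, 36) = 4 divides 4
Divide: 8x ≡ 1 (mod 9)
x ≡ 8 (mod 9)


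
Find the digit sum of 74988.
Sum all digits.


7 + 4 + 9 + 8 + 8 = 36


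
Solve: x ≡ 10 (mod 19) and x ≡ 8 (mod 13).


M = 19*13 = 247
M1 = M/19 = 13, M2 = M/13 = 19
M1^(-1) mod 19 = 3, M2^(-1) mod 13 = 11
x = 10*13*3 + 8*19*11 = 2062
2062 mod 247 = 86
Check: 86 mod 19 = 10 ✓, 86 mod 13 = 8 ✓

x ≡ 86 (mod 247)


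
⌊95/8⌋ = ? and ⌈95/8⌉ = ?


95/8 = 11.8750
floor = 11
ceil = 12

floor = 11, ceil = 12


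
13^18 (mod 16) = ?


13^1 mod 16 = 13
13^2 mod 16 = 9
13^3 mod 16 = 5
13^4 mod 16 = 1
13^5 mod 16 = 13
13^6 mod 16 = 9
13^7 mod 16 = 5
13^8 mod 16 = 1
13^9 mod 16 = 13
13^10 mod 16 = 9
13^11 mod 16 = 5
13^12 mod 16 = 1
13^13 mod 16 = 13
13^14 mod 16 = 9
13^15 mod 16 = 5
13^16 mod 16 = 1
13^17 mod 16 = 13
13^18 mod 16 = 9


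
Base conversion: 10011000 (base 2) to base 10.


10011000 (base 2) = 152 (decimal)
152 (decimal) = 152 (base 10)


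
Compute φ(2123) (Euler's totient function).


2123 = 11 × 193
Prime factors: 11, 193
φ(2123) = 2123 × (1-1/11) × (1-1/193)
= 2123 × 10/11 × 192/193 = 1920

φ(2123) = 1920


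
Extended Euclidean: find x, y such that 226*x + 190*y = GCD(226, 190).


Tabular extended Euclidean (each row: r = 226*s + 190*t):
r=226, s=1, t=0
r=190, s=0, t=1
q=1: r=36, s=1, t=-1   [226*(1) + 190*(-1) = 36]
q=5: r=10, s=-5, t=6   [226*(-5) + 190*(6) = 10]
q=3: r=6, s=16, t=-19   [226*(16) + 190*(-19) = 6]
q=1: r=4, s=-21, t=25   [226*(-21) + 190*(25) = 4]
q=1: r=2, s=37, t=-44   [226*(37) + 190*(-44) = 2]
q=2: r=0, s=-95, t=113   [226*(-95) + 190*(113) = 0]
GCD = 2; from the row with r=2: x=37, y=-44
Check: 226*(37) + 190*(-44) = 8362 - 8360 = 2

GCD = 2, x = 37, y = -44


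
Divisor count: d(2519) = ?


2519 = 11^1 × 229^1
d(2519) = (1+1) × (1+1) = 4

4 divisors


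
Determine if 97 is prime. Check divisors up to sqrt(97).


Check divisors up to sqrt(97) = 9.8489
No divisors found.
97 is prime.

Yes, 97 is prime


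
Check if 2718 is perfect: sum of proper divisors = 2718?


Proper divisors of 2718: 1, 2, 3, 6, 9, 18, 151, 302, 453, 906, 1359
Sum = 1 + 2 + 3 + 6 + 9 + 18 + 151 + 302 + 453 + 906 + 1359 = 3210

No, 2718 is not perfect (3210 ≠ 2718)


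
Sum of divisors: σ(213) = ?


Divisors of 213: 1, 3, 71, 213
Sum = 1 + 3 + 71 + 213 = 288

σ(213) = 288


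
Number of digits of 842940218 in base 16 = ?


842940218 in base 16 = 323E3F3A
Number of digits = 8

8 digits (base 16)


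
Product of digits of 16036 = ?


1 × 6 × 0 × 3 × 6 = 0


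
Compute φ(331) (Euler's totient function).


331 = 331
Prime factors: 331
φ(331) = 331 × (1-1/331)
= 331 × 330/331 = 330

φ(331) = 330


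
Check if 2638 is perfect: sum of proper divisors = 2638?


Proper divisors of 2638: 1, 2, 1319
Sum = 1 + 2 + 1319 = 1322

No, 2638 is not perfect (1322 ≠ 2638)


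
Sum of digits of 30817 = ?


3 + 0 + 8 + 1 + 7 = 19


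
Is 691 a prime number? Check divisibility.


Check divisors up to sqrt(691) = 26.2869
No divisors found.
691 is prime.

Yes, 691 is prime


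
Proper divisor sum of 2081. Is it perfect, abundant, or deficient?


Proper divisors: 1
Sum = 1 = 1
1 < 2081 → deficient

s(2081) = 1 (deficient)


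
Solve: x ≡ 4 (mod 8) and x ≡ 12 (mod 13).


M = 8*13 = 104
M1 = M/8 = 13, M2 = M/13 = 8
M1^(-1) mod 8 = 5, M2^(-1) mod 13 = 5
x = 4*13*5 + 12*8*5 = 740
740 mod 104 = 12
Check: 12 mod 8 = 4 ✓, 12 mod 13 = 12 ✓

x ≡ 12 (mod 104)


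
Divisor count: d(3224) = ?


3224 = 2^3 × 13^1 × 31^1
d(3224) = (3+1) × (1+1) × (1+1) = 16

16 divisors


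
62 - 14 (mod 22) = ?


62 - 14 = 48
48 mod 22 = 4


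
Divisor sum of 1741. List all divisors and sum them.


Divisors of 1741: 1, 1741
Sum = 1 + 1741 = 1742

σ(1741) = 1742


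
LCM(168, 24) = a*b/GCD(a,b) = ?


GCD(168, 24) = 24
LCM = 168*24/24 = 4032/24 = 168

LCM = 168


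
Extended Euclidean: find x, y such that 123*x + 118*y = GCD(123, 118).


Tabular extended Euclidean (each row: r = 123*s + 118*t):
r=123, s=1, t=0
r=118, s=0, t=1
q=1: r=5, s=1, t=-1   [123*(1) + 118*(-1) = 5]
q=23: r=3, s=-23, t=24   [123*(-23) + 118*(24) = 3]
q=1: r=2, s=24, t=-25   [123*(24) + 118*(-25) = 2]
q=1: r=1, s=-47, t=49   [123*(-47) + 118*(49) = 1]
q=2: r=0, s=118, t=-123   [123*(118) + 118*(-123) = 0]
GCD = 1; from the row with r=1: x=-47, y=49
Check: 123*(-47) + 118*(49) = -5781 + 5782 = 1

GCD = 1, x = -47, y = 49


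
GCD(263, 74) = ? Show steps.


263 = 3 * 74 + 41
74 = 1 * 41 + 33
41 = 1 * 33 + 8
33 = 4 * 8 + 1
8 = 8 * 1 + 0
GCD = 1


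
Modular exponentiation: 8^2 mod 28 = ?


8^1 mod 28 = 8
8^2 mod 28 = 8


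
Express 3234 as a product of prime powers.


3234 / 2 = 1617
1617 / 3 = 539
539 / 7 = 77
77 / 7 = 11
11 / 11 = 1
3234 = 2 × 3 × 7^2 × 11


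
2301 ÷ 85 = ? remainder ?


2301 = 85 * 27 + 6
Check: 2295 + 6 = 2301

q = 27, r = 6


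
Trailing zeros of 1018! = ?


floor(1018/5) = 203
floor(1018/25) = 40
floor(1018/125) = 8
floor(1018/625) = 1
Total = 252

252 trailing zeros


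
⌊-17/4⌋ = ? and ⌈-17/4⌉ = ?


-17/4 = -4.2500
floor = -5
ceil = -4

floor = -5, ceil = -4


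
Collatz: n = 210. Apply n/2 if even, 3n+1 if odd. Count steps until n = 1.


210 → 105 → 316 → 158 → 79 → 238 → 119 → 358 → 179 → 538 → 269 → 808 → 404 → 202 → 101 → 304 → 152 → 76 → 38 → 19 → 58 → 29 → 88 → 44 → 22 → 11 → 34 → 17 → 52 → 26 → 13 → 40 → 20 → 10 → 5 → 16 → 8 → 4 → 2 → 1
Total steps = 39

39 steps


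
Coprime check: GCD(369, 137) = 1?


Euclidean algorithm:
369 = 2 * 137 + 95
137 = 1 * 95 + 42
95 = 2 * 42 + 11
42 = 3 * 11 + 9
11 = 1 * 9 + 2
9 = 4 * 2 + 1
2 = 2 * 1 + 0
GCD(369, 137) = 1

Yes, coprime (GCD = 1)


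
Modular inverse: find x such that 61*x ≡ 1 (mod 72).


Use the extended Euclidean algorithm on (72, 61); each row r = 72*s + 61*t:
r=72, s=1, t=0
r=61, s=0, t=1
q=1: r=11, s=1, t=-1   [72*(1) + 61*(-1) = 11]
q=5: r=6, s=-5, t=6   [72*(-5) + 61*(6) = 6]
q=1: r=5, s=6, t=-7   [72*(6) + 61*(-7) = 5]
q=1: r=1, s=-11, t=13   [72*(-11) + 61*(13) = 1]
q=5: r=0, s=61, t=-72   [72*(61) + 61*(-72) = 0]
GCD = 1 with t = 13, so 61*(13) ≡ 1 (mod 72)
Inverse = 13 mod 72 = 13
Check: 61 * 13 = 793 ≡ 1 (mod 72)

61^(-1) ≡ 13 (mod 72)


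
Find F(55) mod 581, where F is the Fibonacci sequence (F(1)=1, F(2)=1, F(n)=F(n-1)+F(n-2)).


F(k) mod 581 for k=1..55:
1, 1, 2, 3, 5, 8, 13, 21, 34, 55, 89, 144, 233, 377, 29, 406, 435, 260, 114, 374, 488, 281, 188, 469, 76, 545, 40, 4, 44, 48, 92, 140, 232, 372, 23, 395, 418, 232, 69, 301, 370, 90, 460, 550, 429, 398, 246, 63, 309, 372, 100, 472, 572, 463, 454
F(55) mod 581 = 454


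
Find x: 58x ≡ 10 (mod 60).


GCD(58, 60) = 2 divides 10
Divide: 29x ≡ 5 (mod 30)
x ≡ 25 (mod 30)


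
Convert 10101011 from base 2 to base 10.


10101011 (base 2) = 171 (decimal)
171 (decimal) = 171 (base 10)


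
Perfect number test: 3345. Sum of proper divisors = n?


Proper divisors of 3345: 1, 3, 5, 15, 223, 669, 1115
Sum = 1 + 3 + 5 + 15 + 223 + 669 + 1115 = 2031

No, 3345 is not perfect (2031 ≠ 3345)


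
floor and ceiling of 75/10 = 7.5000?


75/10 = 7.5000
floor = 7
ceil = 8

floor = 7, ceil = 8


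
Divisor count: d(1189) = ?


1189 = 29^1 × 41^1
d(1189) = (1+1) × (1+1) = 4

4 divisors


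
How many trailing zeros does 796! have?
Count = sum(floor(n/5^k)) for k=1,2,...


floor(796/5) = 159
floor(796/25) = 31
floor(796/125) = 6
floor(796/625) = 1
Total = 197

197 trailing zeros


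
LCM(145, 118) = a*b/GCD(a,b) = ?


GCD(145, 118) = 1
LCM = 145*118/1 = 17110/1 = 17110

LCM = 17110


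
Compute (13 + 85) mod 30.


13 + 85 = 98
98 mod 30 = 8


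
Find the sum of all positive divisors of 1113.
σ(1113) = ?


Divisors of 1113: 1, 3, 7, 21, 53, 159, 371, 1113
Sum = 1 + 3 + 7 + 21 + 53 + 159 + 371 + 1113 = 1728

σ(1113) = 1728


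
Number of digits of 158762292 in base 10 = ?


158762292 has 9 digits in base 10
floor(log10(158762292)) + 1 = floor(8.2007) + 1 = 9

9 digits (base 10)


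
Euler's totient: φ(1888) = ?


1888 = 2^5 × 59
Prime factors: 2, 59
φ(1888) = 1888 × (1-1/2) × (1-1/59)
= 1888 × 1/2 × 58/59 = 928

φ(1888) = 928


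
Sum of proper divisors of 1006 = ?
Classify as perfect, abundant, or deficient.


Proper divisors: 1, 2, 503
Sum = 1 + 2 + 503 = 506
506 < 1006 → deficient

s(1006) = 506 (deficient)


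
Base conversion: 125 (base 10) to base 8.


125 (base 10) = 125 (decimal)
125 (decimal) = 175 (base 8)


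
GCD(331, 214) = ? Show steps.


331 = 1 * 214 + 117
214 = 1 * 117 + 97
117 = 1 * 97 + 20
97 = 4 * 20 + 17
20 = 1 * 17 + 3
17 = 5 * 3 + 2
3 = 1 * 2 + 1
2 = 2 * 1 + 0
GCD = 1


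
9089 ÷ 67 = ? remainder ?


9089 = 67 * 135 + 44
Check: 9045 + 44 = 9089

q = 135, r = 44


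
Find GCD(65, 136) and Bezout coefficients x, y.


Tabular extended Euclidean (each row: r = 65*s + 136*t):
r=65, s=1, t=0
r=136, s=0, t=1
q=0: r=65, s=1, t=0   [65*(1) + 136*(0) = 65]
q=2: r=6, s=-2, t=1   [65*(-2) + 136*(1) = 6]
q=10: r=5, s=21, t=-10   [65*(21) + 136*(-10) = 5]
q=1: r=1, s=-23, t=11   [65*(-23) + 136*(11) = 1]
q=5: r=0, s=136, t=-65   [65*(136) + 136*(-65) = 0]
GCD = 1; from the row with r=1: x=-23, y=11
Check: 65*(-23) + 136*(11) = -1495 + 1496 = 1

GCD = 1, x = -23, y = 11


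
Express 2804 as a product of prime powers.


2804 / 2 = 1402
1402 / 2 = 701
701 / 701 = 1
2804 = 2^2 × 701


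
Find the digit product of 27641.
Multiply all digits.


2 × 7 × 6 × 4 × 1 = 336


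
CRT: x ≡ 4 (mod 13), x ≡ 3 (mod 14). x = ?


M = 13*14 = 182
M1 = M/13 = 14, M2 = M/14 = 13
M1^(-1) mod 13 = 1, M2^(-1) mod 14 = 13
x = 4*14*1 + 3*13*13 = 563
563 mod 182 = 17
Check: 17 mod 13 = 4 ✓, 17 mod 14 = 3 ✓

x ≡ 17 (mod 182)


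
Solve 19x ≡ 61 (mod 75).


GCD(19, 75) = 1, unique solution
a^(-1) mod 75 = 4
x = 4 * 61 mod 75 = 19

x ≡ 19 (mod 75)


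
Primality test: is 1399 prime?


Check divisors up to sqrt(1399) = 37.4032
No divisors found.
1399 is prime.

Yes, 1399 is prime


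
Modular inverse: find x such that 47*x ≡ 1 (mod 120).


Use the extended Euclidean algorithm on (120, 47); each row r = 120*s + 47*t:
r=120, s=1, t=0
r=47, s=0, t=1
q=2: r=26, s=1, t=-2   [120*(1) + 47*(-2) = 26]
q=1: r=21, s=-1, t=3   [120*(-1) + 47*(3) = 21]
q=1: r=5, s=2, t=-5   [120*(2) + 47*(-5) = 5]
q=4: r=1, s=-9, t=23   [120*(-9) + 47*(23) = 1]
q=5: r=0, s=47, t=-120   [120*(47) + 47*(-120) = 0]
GCD = 1 with t = 23, so 47*(23) ≡ 1 (mod 120)
Inverse = 23 mod 120 = 23
Check: 47 * 23 = 1081 ≡ 1 (mod 120)

47^(-1) ≡ 23 (mod 120)


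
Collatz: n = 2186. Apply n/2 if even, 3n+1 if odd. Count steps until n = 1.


2186 → 1093 → 3280 → 1640 → 820 → 410 → 205 → 616 → 308 → 154 → 77 → 232 → 116 → 58 → 29 → 88 → 44 → 22 → 11 → 34 → 17 → 52 → 26 → 13 → 40 → 20 → 10 → 5 → 16 → 8 → 4 → 2 → 1
Total steps = 32

32 steps


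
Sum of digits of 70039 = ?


7 + 0 + 0 + 3 + 9 = 19


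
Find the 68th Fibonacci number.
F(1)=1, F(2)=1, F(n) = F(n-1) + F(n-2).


Sequence: 1, 1, 2, 3, 5, 8, 13, 21, 34, 55, 89, 144, 233, 377, 610, 987, 1597, 2584, 4181, 6765, 10946, 17711, 28657, 46368, 75025, 121393, 196418, 317811, 514229, 832040, 1346269, 2178309, 3524578, 5702887, 9227465, 14930352, 24157817, 39088169, 63245986, 102334155, 165580141, 267914296, 433494437, 701408733, 1134903170, 1836311903, 2971215073, 4807526976, 7778742049, 12586269025, 20365011074, 32951280099, 53316291173, 86267571272, 139583862445, 225851433717, 365435296162, 591286729879, 956722026041, 1548008755920, 2504730781961, 4052739537881, 6557470319842, 10610209857723, 17167680177565, 27777890035288, 44945570212853, 72723460248141
F(68) = 72723460248141


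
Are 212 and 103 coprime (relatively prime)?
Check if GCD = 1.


Euclidean algorithm:
212 = 2 * 103 + 6
103 = 17 * 6 + 1
6 = 6 * 1 + 0
GCD(212, 103) = 1

Yes, coprime (GCD = 1)


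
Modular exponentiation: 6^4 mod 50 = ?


6^1 mod 50 = 6
6^2 mod 50 = 36
6^3 mod 50 = 16
6^4 mod 50 = 46


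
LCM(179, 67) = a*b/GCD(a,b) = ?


GCD(179, 67) = 1
LCM = 179*67/1 = 11993/1 = 11993

LCM = 11993


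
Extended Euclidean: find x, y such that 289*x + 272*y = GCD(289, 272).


Tabular extended Euclidean (each row: r = 289*s + 272*t):
r=289, s=1, t=0
r=272, s=0, t=1
q=1: r=17, s=1, t=-1   [289*(1) + 272*(-1) = 17]
q=16: r=0, s=-16, t=17   [289*(-16) + 272*(17) = 0]
GCD = 17; from the row with r=17: x=1, y=-1
Check: 289*(1) + 272*(-1) = 289 - 272 = 17

GCD = 17, x = 1, y = -1


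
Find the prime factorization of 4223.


4223 / 41 = 103
103 / 103 = 1
4223 = 41 × 103


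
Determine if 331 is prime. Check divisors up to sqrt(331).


Check divisors up to sqrt(331) = 18.1934
No divisors found.
331 is prime.

Yes, 331 is prime


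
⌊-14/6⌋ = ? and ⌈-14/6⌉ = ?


-14/6 = -2.3333
floor = -3
ceil = -2

floor = -3, ceil = -2


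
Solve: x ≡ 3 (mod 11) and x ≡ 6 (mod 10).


M = 11*10 = 110
M1 = M/11 = 10, M2 = M/10 = 11
M1^(-1) mod 11 = 10, M2^(-1) mod 10 = 1
x = 3*10*10 + 6*11*1 = 366
366 mod 110 = 36
Check: 36 mod 11 = 3 ✓, 36 mod 10 = 6 ✓

x ≡ 36 (mod 110)
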